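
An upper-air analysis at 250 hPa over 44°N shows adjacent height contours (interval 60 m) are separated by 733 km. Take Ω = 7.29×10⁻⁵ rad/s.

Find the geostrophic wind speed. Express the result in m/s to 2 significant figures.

7.9 m/s

Coriolis parameter at 44°N:
f = 2Ω sin φ = 2 × 7.29×10⁻⁵ × sin 44° = 1.01×10⁻⁴ s⁻¹
Height gradient: |∂Z/∂n| = 60 m / 733000 m = 8.19×10⁻⁵
On a pressure surface, geostrophic balance gives V_g = (g/f)|∂Z/∂n|:
V_g = 9.81 × 8.19×10⁻⁵ / 1.01×10⁻⁴ = 7.93 m/s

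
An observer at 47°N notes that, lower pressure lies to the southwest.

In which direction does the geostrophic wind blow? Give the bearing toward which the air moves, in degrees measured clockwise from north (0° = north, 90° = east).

The pressure-gradient force points toward the southwest (bearing 225°).
Geostrophic balance: in the Northern Hemisphere the Coriolis force deflects motion to the right, so the geostrophic wind blows 90° to the right of the pressure-gradient force (low pressure on the left).
Rotating 225° by 90° clockwise gives 315° — the wind blows toward the northwest.

315°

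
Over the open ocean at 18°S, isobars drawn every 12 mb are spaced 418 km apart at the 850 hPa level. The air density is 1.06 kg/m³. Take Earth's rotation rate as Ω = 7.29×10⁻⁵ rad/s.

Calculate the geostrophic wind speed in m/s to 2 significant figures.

Coriolis parameter at 18°S:
f = 2Ω sin φ = 2 × 7.29×10⁻⁵ × sin 18° = 4.51×10⁻⁵ s⁻¹
Pressure gradient: |∂P/∂n| = 1200 Pa / 418000 m = 2.87×10⁻³ Pa/m
Geostrophic balance (pressure-gradient force = Coriolis force):
V_g = (1/(fρ)) |∂P/∂n| = 2.87×10⁻³ / (4.51×10⁻⁵ × 1.06) = 60.1 m/s

60 m/s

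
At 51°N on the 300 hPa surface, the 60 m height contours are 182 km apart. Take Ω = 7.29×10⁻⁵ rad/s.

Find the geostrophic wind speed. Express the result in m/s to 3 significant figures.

28.5 m/s

Coriolis parameter at 51°N:
f = 2Ω sin φ = 2 × 7.29×10⁻⁵ × sin 51° = 1.13×10⁻⁴ s⁻¹
Height gradient: |∂Z/∂n| = 60 m / 182000 m = 3.30×10⁻⁴
On a pressure surface, geostrophic balance gives V_g = (g/f)|∂Z/∂n|:
V_g = 9.81 × 3.30×10⁻⁴ / 1.13×10⁻⁴ = 28.5 m/s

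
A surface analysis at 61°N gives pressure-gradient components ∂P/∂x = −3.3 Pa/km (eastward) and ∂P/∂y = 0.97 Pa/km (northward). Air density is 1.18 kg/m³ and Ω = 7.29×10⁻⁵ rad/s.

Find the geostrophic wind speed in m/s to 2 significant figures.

Coriolis parameter at 61°N:
f = 2Ω sin φ = 2 × 7.29×10⁻⁵ × sin 61° = 1.28×10⁻⁴ s⁻¹
Component geostrophic relations (x east, y north):
u_g = −(1/(fρ)) ∂P/∂y,  v_g = (1/(fρ)) ∂P/∂x
u_g = −(0.97×10⁻³)/(1.28×10⁻⁴ × 1.18) = −6.45 m/s;  v_g = (−3.3×10⁻³)/(1.28×10⁻⁴ × 1.18) = −21.9 m/s
|V_g| = √(u_g² + v_g²) = 22.9 m/s

23 m/s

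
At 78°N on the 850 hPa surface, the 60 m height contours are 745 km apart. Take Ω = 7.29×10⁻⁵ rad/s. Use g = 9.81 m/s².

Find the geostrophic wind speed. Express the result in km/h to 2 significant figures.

20 km/h

Coriolis parameter at 78°N:
f = 2Ω sin φ = 2 × 7.29×10⁻⁵ × sin 78° = 1.43×10⁻⁴ s⁻¹
Height gradient: |∂Z/∂n| = 60 m / 745000 m = 8.05×10⁻⁵
On a pressure surface, geostrophic balance gives V_g = (g/f)|∂Z/∂n|:
V_g = 9.81 × 8.05×10⁻⁵ / 1.43×10⁻⁴ = 5.54 m/s
Converting: 5.54 m/s × 3.6 = 20 km/h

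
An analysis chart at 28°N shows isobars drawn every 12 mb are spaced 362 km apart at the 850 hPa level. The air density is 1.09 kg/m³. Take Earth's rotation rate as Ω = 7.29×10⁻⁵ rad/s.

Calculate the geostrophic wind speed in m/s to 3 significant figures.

44.4 m/s

Coriolis parameter at 28°N:
f = 2Ω sin φ = 2 × 7.29×10⁻⁵ × sin 28° = 6.84×10⁻⁵ s⁻¹
Pressure gradient: |∂P/∂n| = 1200 Pa / 362000 m = 3.31×10⁻³ Pa/m
Geostrophic balance (pressure-gradient force = Coriolis force):
V_g = (1/(fρ)) |∂P/∂n| = 3.31×10⁻³ / (6.84×10⁻⁵ × 1.09) = 44.4 m/s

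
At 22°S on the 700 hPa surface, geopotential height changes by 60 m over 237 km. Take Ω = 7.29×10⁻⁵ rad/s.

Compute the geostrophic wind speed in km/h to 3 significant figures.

164 km/h

Coriolis parameter at 22°S:
f = 2Ω sin φ = 2 × 7.29×10⁻⁵ × sin 22° = 5.46×10⁻⁵ s⁻¹
Height gradient: |∂Z/∂n| = 60 m / 237000 m = 2.53×10⁻⁴
On a pressure surface, geostrophic balance gives V_g = (g/f)|∂Z/∂n|:
V_g = 9.81 × 2.53×10⁻⁴ / 5.46×10⁻⁵ = 45.5 m/s
Converting: 45.5 m/s × 3.6 = 164 km/h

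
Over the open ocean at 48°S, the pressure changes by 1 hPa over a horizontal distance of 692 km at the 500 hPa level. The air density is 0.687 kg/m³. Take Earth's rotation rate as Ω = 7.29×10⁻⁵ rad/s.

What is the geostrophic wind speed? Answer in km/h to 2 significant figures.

Coriolis parameter at 48°S:
f = 2Ω sin φ = 2 × 7.29×10⁻⁵ × sin 48° = 1.08×10⁻⁴ s⁻¹
Pressure gradient: |∂P/∂n| = 100 Pa / 692000 m = 1.45×10⁻⁴ Pa/m
Geostrophic balance (pressure-gradient force = Coriolis force):
V_g = (1/(fρ)) |∂P/∂n| = 1.45×10⁻⁴ / (1.08×10⁻⁴ × 0.687) = 1.94 m/s
Converting: 1.94 m/s × 3.6 = 7.0 km/h

7.0 km/h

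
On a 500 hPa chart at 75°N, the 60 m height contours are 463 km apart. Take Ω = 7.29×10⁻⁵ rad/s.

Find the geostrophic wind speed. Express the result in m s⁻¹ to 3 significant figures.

9.03 m s⁻¹

Coriolis parameter at 75°N:
f = 2Ω sin φ = 2 × 7.29×10⁻⁵ × sin 75° = 1.41×10⁻⁴ s⁻¹
Height gradient: |∂Z/∂n| = 60 m / 463000 m = 1.30×10⁻⁴
On a pressure surface, geostrophic balance gives V_g = (g/f)|∂Z/∂n|:
V_g = 9.81 × 1.30×10⁻⁴ / 1.41×10⁻⁴ = 9.03 m/s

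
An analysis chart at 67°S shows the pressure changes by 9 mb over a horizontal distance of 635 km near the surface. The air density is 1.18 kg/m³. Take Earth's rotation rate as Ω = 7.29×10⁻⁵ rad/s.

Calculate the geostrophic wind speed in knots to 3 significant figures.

Coriolis parameter at 67°S:
f = 2Ω sin φ = 2 × 7.29×10⁻⁵ × sin 67° = 1.34×10⁻⁴ s⁻¹
Pressure gradient: |∂P/∂n| = 900 Pa / 635000 m = 1.42×10⁻³ Pa/m
Geostrophic balance (pressure-gradient force = Coriolis force):
V_g = (1/(fρ)) |∂P/∂n| = 1.42×10⁻³ / (1.34×10⁻⁴ × 1.18) = 8.95 m/s
Converting: 8.95 m/s × 1.944 = 17.4 knots

17.4 knots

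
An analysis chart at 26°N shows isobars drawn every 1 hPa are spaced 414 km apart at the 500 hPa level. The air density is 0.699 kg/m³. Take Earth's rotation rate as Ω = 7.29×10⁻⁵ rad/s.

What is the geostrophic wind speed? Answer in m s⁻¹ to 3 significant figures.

Coriolis parameter at 26°N:
f = 2Ω sin φ = 2 × 7.29×10⁻⁵ × sin 26° = 6.39×10⁻⁵ s⁻¹
Pressure gradient: |∂P/∂n| = 100 Pa / 414000 m = 2.42×10⁻⁴ Pa/m
Geostrophic balance (pressure-gradient force = Coriolis force):
V_g = (1/(fρ)) |∂P/∂n| = 2.42×10⁻⁴ / (6.39×10⁻⁵ × 0.699) = 5.41 m/s

5.41 m s⁻¹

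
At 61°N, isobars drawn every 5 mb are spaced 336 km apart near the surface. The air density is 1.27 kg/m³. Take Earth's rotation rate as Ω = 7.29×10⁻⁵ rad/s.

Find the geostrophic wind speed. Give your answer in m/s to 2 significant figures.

9.2 m/s

Coriolis parameter at 61°N:
f = 2Ω sin φ = 2 × 7.29×10⁻⁵ × sin 61° = 1.28×10⁻⁴ s⁻¹
Pressure gradient: |∂P/∂n| = 500 Pa / 336000 m = 1.49×10⁻³ Pa/m
Geostrophic balance (pressure-gradient force = Coriolis force):
V_g = (1/(fρ)) |∂P/∂n| = 1.49×10⁻³ / (1.28×10⁻⁴ × 1.27) = 9.19 m/s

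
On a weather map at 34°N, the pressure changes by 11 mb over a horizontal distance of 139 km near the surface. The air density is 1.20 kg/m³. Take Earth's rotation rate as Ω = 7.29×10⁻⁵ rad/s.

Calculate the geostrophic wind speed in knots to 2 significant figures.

160 knots

Coriolis parameter at 34°N:
f = 2Ω sin φ = 2 × 7.29×10⁻⁵ × sin 34° = 8.15×10⁻⁵ s⁻¹
Pressure gradient: |∂P/∂n| = 1100 Pa / 139000 m = 7.91×10⁻³ Pa/m
Geostrophic balance (pressure-gradient force = Coriolis force):
V_g = (1/(fρ)) |∂P/∂n| = 7.91×10⁻³ / (8.15×10⁻⁵ × 1.20) = 80.9 m/s
Converting: 80.9 m/s × 1.944 = 160 knots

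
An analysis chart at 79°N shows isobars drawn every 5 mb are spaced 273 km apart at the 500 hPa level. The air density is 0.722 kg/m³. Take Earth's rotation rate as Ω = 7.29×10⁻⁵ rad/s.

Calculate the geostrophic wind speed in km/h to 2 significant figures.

Coriolis parameter at 79°N:
f = 2Ω sin φ = 2 × 7.29×10⁻⁵ × sin 79° = 1.43×10⁻⁴ s⁻¹
Pressure gradient: |∂P/∂n| = 500 Pa / 273000 m = 1.83×10⁻³ Pa/m
Geostrophic balance (pressure-gradient force = Coriolis force):
V_g = (1/(fρ)) |∂P/∂n| = 1.83×10⁻³ / (1.43×10⁻⁴ × 0.722) = 17.7 m/s
Converting: 17.7 m/s × 3.6 = 64 km/h

64 km/h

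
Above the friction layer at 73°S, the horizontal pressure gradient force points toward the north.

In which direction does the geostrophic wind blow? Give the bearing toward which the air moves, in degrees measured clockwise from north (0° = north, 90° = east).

270°

The pressure-gradient force points toward the north (bearing 000°).
Geostrophic balance: in the Southern Hemisphere the Coriolis force deflects motion to the left, so the geostrophic wind blows 90° to the left of the pressure-gradient force (low pressure on the right).
Rotating 000° by 90° counterclockwise gives 270° — the wind blows toward the west.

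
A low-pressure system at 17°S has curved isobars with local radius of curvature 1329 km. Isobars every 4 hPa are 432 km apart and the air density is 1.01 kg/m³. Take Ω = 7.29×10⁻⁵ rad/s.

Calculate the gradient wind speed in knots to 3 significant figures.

Coriolis parameter at 17°S:
f = 2Ω sin φ = 2 × 7.29×10⁻⁵ × sin 17° = 4.26×10⁻⁵ s⁻¹
Pressure gradient: |∂P/∂n| = 400 Pa / 432000 m = 9.26×10⁻⁴ Pa/m
Geostrophic speed: V_g = |∂P/∂n|/(fρ) = 9.26×10⁻⁴/(4.26×10⁻⁵ × 1.01) = 21.5 m/s
Around a low, centrifugal force acts outward with Coriolis, so pressure-gradient force balances both:
(1/ρ)|∂P/∂n| = fV + V²/R  →  V² + fR·V − fR·V_g = 0
With fR = 4.26×10⁻⁵ × 1329×10³ m = 56.7 m/s:
V = [−fR + √((fR)² + 4 fR V_g)]/2 = [−56.7 + √(56.7² + 4×56.7×21.5)]/2 = 16.6 m/s
Subgeostrophic (V < V_g = 21.5 m/s), as expected around a low.
Converting: 16.6 m/s × 1.944 = 32.3 knots

32.3 knots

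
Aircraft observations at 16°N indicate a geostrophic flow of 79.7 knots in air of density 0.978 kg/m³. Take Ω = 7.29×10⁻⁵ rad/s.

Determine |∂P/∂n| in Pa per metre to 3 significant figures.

1.61×10⁻³ Pa/m

Coriolis parameter at 16°N:
f = 2Ω sin φ = 2 × 7.29×10⁻⁵ × sin 16° = 4.02×10⁻⁵ s⁻¹
Wind speed in SI: 79.7 knots = 41.0 m/s
Geostrophic balance rearranged: |∂P/∂n| = f ρ V_g
|∂P/∂n| = 4.02×10⁻⁵ × 0.978 × 41.0 = 1.61×10⁻³ Pa/m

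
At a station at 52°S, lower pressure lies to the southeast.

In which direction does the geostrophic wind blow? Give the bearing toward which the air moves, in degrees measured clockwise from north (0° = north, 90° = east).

045°

The pressure-gradient force points toward the southeast (bearing 135°).
Geostrophic balance: in the Southern Hemisphere the Coriolis force deflects motion to the left, so the geostrophic wind blows 90° to the left of the pressure-gradient force (low pressure on the right).
Rotating 135° by 90° counterclockwise gives 045° — the wind blows toward the northeast.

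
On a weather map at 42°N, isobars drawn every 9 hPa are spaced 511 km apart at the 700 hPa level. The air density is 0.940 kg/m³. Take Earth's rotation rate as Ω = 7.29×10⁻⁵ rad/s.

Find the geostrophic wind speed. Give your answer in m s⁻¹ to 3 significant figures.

19.2 m s⁻¹

Coriolis parameter at 42°N:
f = 2Ω sin φ = 2 × 7.29×10⁻⁵ × sin 42° = 9.76×10⁻⁵ s⁻¹
Pressure gradient: |∂P/∂n| = 900 Pa / 511000 m = 1.76×10⁻³ Pa/m
Geostrophic balance (pressure-gradient force = Coriolis force):
V_g = (1/(fρ)) |∂P/∂n| = 1.76×10⁻³ / (9.76×10⁻⁵ × 0.940) = 19.2 m/s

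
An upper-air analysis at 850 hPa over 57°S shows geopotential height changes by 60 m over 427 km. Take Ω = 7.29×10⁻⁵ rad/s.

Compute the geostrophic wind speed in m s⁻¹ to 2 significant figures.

Coriolis parameter at 57°S:
f = 2Ω sin φ = 2 × 7.29×10⁻⁵ × sin 57° = 1.22×10⁻⁴ s⁻¹
Height gradient: |∂Z/∂n| = 60 m / 427000 m = 1.41×10⁻⁴
On a pressure surface, geostrophic balance gives V_g = (g/f)|∂Z/∂n|:
V_g = 9.81 × 1.41×10⁻⁴ / 1.22×10⁻⁴ = 11.3 m/s

11 m s⁻¹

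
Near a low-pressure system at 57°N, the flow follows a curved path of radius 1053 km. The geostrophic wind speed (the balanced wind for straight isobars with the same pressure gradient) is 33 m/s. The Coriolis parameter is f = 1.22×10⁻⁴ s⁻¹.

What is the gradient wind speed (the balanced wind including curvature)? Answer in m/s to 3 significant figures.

Around a low, centrifugal force acts outward with Coriolis, so pressure-gradient force balances both:
(1/ρ)|∂P/∂n| = fV + V²/R  →  V² + fR·V − fR·V_g = 0
With fR = 1.22×10⁻⁴ × 1053×10³ m = 128 m/s:
V = [−fR + √((fR)² + 4 fR V_g)]/2 = [−128 + √(128² + 4×128×33)]/2 = 27.2 m/s
Subgeostrophic (V < V_g = 33 m/s), as expected around a low.

27.2 m/s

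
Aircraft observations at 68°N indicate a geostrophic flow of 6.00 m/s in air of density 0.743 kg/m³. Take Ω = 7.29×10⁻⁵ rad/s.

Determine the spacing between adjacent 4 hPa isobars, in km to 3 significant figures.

664 km

Coriolis parameter at 68°N:
f = 2Ω sin φ = 2 × 7.29×10⁻⁵ × sin 68° = 1.35×10⁻⁴ s⁻¹
Geostrophic balance rearranged: |∂P/∂n| = f ρ V_g
|∂P/∂n| = 1.35×10⁻⁴ × 0.743 × 6.00 = 6.03×10⁻⁴ Pa/m
Isobar spacing: Δn = ΔP/|∂P/∂n| = 400 Pa / 6.03×10⁻⁴ Pa/m = 663738 m ≈ 664 km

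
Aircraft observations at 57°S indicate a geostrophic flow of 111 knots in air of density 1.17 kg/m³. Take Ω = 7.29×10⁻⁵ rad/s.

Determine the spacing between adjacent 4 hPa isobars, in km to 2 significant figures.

49 km

Coriolis parameter at 57°S:
f = 2Ω sin φ = 2 × 7.29×10⁻⁵ × sin 57° = 1.22×10⁻⁴ s⁻¹
Wind speed in SI: 111 knots = 57.1 m/s
Geostrophic balance rearranged: |∂P/∂n| = f ρ V_g
|∂P/∂n| = 1.22×10⁻⁴ × 1.17 × 57.1 = 8.17×10⁻³ Pa/m
Isobar spacing: Δn = ΔP/|∂P/∂n| = 400 Pa / 8.17×10⁻³ Pa/m = 48963 m ≈ 49 km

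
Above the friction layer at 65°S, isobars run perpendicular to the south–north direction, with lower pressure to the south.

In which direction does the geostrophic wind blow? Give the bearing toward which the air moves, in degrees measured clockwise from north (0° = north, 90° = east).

090°

The pressure-gradient force points toward the south (bearing 180°).
Geostrophic balance: in the Southern Hemisphere the Coriolis force deflects motion to the left, so the geostrophic wind blows 90° to the left of the pressure-gradient force (low pressure on the right).
Rotating 180° by 90° counterclockwise gives 090° — the wind blows toward the east.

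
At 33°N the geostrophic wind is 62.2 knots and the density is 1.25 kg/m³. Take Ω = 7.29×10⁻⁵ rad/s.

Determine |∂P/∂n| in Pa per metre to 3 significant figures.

Coriolis parameter at 33°N:
f = 2Ω sin φ = 2 × 7.29×10⁻⁵ × sin 33° = 7.94×10⁻⁵ s⁻¹
Wind speed in SI: 62.2 knots = 32.0 m/s
Geostrophic balance rearranged: |∂P/∂n| = f ρ V_g
|∂P/∂n| = 7.94×10⁻⁵ × 1.25 × 32.0 = 3.18×10⁻³ Pa/m

3.18×10⁻³ Pa/m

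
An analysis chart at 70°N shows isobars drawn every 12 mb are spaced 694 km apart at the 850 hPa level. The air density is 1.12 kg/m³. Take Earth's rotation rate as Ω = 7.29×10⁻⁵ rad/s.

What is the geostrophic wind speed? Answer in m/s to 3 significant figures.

11.3 m/s

Coriolis parameter at 70°N:
f = 2Ω sin φ = 2 × 7.29×10⁻⁵ × sin 70° = 1.37×10⁻⁴ s⁻¹
Pressure gradient: |∂P/∂n| = 1200 Pa / 694000 m = 1.73×10⁻³ Pa/m
Geostrophic balance (pressure-gradient force = Coriolis force):
V_g = (1/(fρ)) |∂P/∂n| = 1.73×10⁻³ / (1.37×10⁻⁴ × 1.12) = 11.3 m/s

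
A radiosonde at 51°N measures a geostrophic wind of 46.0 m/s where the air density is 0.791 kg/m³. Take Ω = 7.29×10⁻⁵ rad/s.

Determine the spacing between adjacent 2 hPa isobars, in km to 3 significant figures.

48.5 km

Coriolis parameter at 51°N:
f = 2Ω sin φ = 2 × 7.29×10⁻⁵ × sin 51° = 1.13×10⁻⁴ s⁻¹
Geostrophic balance rearranged: |∂P/∂n| = f ρ V_g
|∂P/∂n| = 1.13×10⁻⁴ × 0.791 × 46.0 = 4.12×10⁻³ Pa/m
Isobar spacing: Δn = ΔP/|∂P/∂n| = 200 Pa / 4.12×10⁻³ Pa/m = 48510 m ≈ 48.5 km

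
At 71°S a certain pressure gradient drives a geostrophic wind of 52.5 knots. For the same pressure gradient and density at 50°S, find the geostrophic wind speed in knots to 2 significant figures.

With the same pressure gradient and density, V_g ∝ 1/f ∝ 1/sin φ.
V₂ = V₁ · sin φ₁ / sin φ₂ = 52.5 × sin 71° / sin 50°
V₂ = 52.5 × 0.9455/0.7660 = 65 knots

65 knots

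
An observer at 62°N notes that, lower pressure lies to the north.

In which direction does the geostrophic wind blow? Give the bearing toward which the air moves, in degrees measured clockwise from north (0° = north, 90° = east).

090°

The pressure-gradient force points toward the north (bearing 000°).
Geostrophic balance: in the Northern Hemisphere the Coriolis force deflects motion to the right, so the geostrophic wind blows 90° to the right of the pressure-gradient force (low pressure on the left).
Rotating 000° by 90° clockwise gives 090° — the wind blows toward the east.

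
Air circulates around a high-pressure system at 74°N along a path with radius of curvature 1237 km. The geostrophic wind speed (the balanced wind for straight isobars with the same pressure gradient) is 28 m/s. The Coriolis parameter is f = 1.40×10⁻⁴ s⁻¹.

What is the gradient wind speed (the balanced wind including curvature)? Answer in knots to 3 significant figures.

Around a high, pressure-gradient force acts outward with centrifugal, so Coriolis balances both:
fV = (1/ρ)|∂P/∂n| + V²/R  →  V² − fR·V + fR·V_g = 0
With fR = 1.40×10⁻⁴ × 1237×10³ m = 173 m/s:
V = [fR − √((fR)² − 4 fR V_g)]/2 = [173 − √(173² − 4×173×28)]/2 = 35.1 m/s
Supergeostrophic (V > V_g = 28 m/s), as expected around a high.
Converting: 35.1 m/s × 1.944 = 68.3 knots

68.3 knots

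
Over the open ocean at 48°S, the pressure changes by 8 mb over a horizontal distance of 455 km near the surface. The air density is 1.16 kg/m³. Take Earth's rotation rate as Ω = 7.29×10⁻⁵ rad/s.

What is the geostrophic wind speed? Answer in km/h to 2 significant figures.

Coriolis parameter at 48°S:
f = 2Ω sin φ = 2 × 7.29×10⁻⁵ × sin 48° = 1.08×10⁻⁴ s⁻¹
Pressure gradient: |∂P/∂n| = 800 Pa / 455000 m = 1.76×10⁻³ Pa/m
Geostrophic balance (pressure-gradient force = Coriolis force):
V_g = (1/(fρ)) |∂P/∂n| = 1.76×10⁻³ / (1.08×10⁻⁴ × 1.16) = 14.0 m/s
Converting: 14.0 m/s × 3.6 = 50 km/h

50 km/h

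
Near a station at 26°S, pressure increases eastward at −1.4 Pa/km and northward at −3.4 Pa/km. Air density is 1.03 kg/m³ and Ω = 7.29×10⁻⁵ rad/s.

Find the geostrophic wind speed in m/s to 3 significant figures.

55.9 m/s

Coriolis parameter at 26°S:
f = 2Ω sin φ = 2 × 7.29×10⁻⁵ × sin 26° = 6.39×10⁻⁵ s⁻¹
In the Southern Hemisphere f is negative: f = −6.39×10⁻⁵ s⁻¹.
Component geostrophic relations (x east, y north):
u_g = −(1/(fρ)) ∂P/∂y,  v_g = (1/(fρ)) ∂P/∂x
u_g = −(−3.4×10⁻³)/(−6.39×10⁻⁵ × 1.03) = −51.6 m/s;  v_g = (−1.4×10⁻³)/(−6.39×10⁻⁵ × 1.03) = 21.3 m/s
|V_g| = √(u_g² + v_g²) = 55.9 m/s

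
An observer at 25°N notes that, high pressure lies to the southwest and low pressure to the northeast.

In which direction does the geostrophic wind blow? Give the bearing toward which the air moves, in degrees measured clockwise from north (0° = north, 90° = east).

135°

The pressure-gradient force points toward the northeast (bearing 045°).
Geostrophic balance: in the Northern Hemisphere the Coriolis force deflects motion to the right, so the geostrophic wind blows 90° to the right of the pressure-gradient force (low pressure on the left).
Rotating 045° by 90° clockwise gives 135° — the wind blows toward the southeast.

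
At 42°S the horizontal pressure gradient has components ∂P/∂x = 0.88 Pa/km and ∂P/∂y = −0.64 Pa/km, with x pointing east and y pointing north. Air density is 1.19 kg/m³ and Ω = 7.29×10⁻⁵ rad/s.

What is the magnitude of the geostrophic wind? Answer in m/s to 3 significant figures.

Coriolis parameter at 42°S:
f = 2Ω sin φ = 2 × 7.29×10⁻⁵ × sin 42° = 9.76×10⁻⁵ s⁻¹
In the Southern Hemisphere f is negative: f = −9.76×10⁻⁵ s⁻¹.
Component geostrophic relations (x east, y north):
u_g = −(1/(fρ)) ∂P/∂y,  v_g = (1/(fρ)) ∂P/∂x
u_g = −(−0.64×10⁻³)/(−9.76×10⁻⁵ × 1.19) = −5.51 m/s;  v_g = (0.88×10⁻³)/(−9.76×10⁻⁵ × 1.19) = −7.58 m/s
|V_g| = √(u_g² + v_g²) = 9.37 m/s

9.37 m/s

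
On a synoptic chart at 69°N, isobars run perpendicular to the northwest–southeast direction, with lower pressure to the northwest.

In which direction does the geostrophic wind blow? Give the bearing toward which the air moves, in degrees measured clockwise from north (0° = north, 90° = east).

The pressure-gradient force points toward the northwest (bearing 315°).
Geostrophic balance: in the Northern Hemisphere the Coriolis force deflects motion to the right, so the geostrophic wind blows 90° to the right of the pressure-gradient force (low pressure on the left).
Rotating 315° by 90° clockwise gives 045° — the wind blows toward the northeast.

045°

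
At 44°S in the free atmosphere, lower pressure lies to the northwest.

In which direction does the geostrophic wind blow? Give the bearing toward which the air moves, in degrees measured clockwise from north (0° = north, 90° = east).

The pressure-gradient force points toward the northwest (bearing 315°).
Geostrophic balance: in the Southern Hemisphere the Coriolis force deflects motion to the left, so the geostrophic wind blows 90° to the left of the pressure-gradient force (low pressure on the right).
Rotating 315° by 90° counterclockwise gives 225° — the wind blows toward the southwest.

225°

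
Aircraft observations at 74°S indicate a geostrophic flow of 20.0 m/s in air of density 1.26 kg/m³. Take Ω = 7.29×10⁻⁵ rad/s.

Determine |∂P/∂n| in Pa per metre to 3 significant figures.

Coriolis parameter at 74°S:
f = 2Ω sin φ = 2 × 7.29×10⁻⁵ × sin 74° = 1.40×10⁻⁴ s⁻¹
Geostrophic balance rearranged: |∂P/∂n| = f ρ V_g
|∂P/∂n| = 1.40×10⁻⁴ × 1.26 × 20.0 = 3.53×10⁻³ Pa/m

3.53×10⁻³ Pa/m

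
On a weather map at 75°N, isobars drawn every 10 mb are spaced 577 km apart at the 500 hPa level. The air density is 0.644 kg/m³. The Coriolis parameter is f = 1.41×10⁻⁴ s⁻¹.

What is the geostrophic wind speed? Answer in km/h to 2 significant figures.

69 km/h

Pressure gradient: |∂P/∂n| = 1000 Pa / 577000 m = 1.73×10⁻³ Pa/m
Geostrophic balance (pressure-gradient force = Coriolis force):
V_g = (1/(fρ)) |∂P/∂n| = 1.73×10⁻³ / (1.41×10⁻⁴ × 0.644) = 19.1 m/s
Converting: 19.1 m/s × 3.6 = 69 km/h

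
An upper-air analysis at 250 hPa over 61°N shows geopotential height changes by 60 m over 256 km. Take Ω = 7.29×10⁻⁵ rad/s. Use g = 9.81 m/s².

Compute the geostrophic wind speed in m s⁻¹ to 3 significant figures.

Coriolis parameter at 61°N:
f = 2Ω sin φ = 2 × 7.29×10⁻⁵ × sin 61° = 1.28×10⁻⁴ s⁻¹
Height gradient: |∂Z/∂n| = 60 m / 256000 m = 2.34×10⁻⁴
On a pressure surface, geostrophic balance gives V_g = (g/f)|∂Z/∂n|:
V_g = 9.81 × 2.34×10⁻⁴ / 1.28×10⁻⁴ = 18.0 m/s

18.0 m s⁻¹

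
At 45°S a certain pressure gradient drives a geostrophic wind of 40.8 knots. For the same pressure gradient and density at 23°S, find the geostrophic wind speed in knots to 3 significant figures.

73.8 knots

With the same pressure gradient and density, V_g ∝ 1/f ∝ 1/sin φ.
V₂ = V₁ · sin φ₁ / sin φ₂ = 40.8 × sin 45° / sin 23°
V₂ = 40.8 × 0.7071/0.3907 = 73.8 knots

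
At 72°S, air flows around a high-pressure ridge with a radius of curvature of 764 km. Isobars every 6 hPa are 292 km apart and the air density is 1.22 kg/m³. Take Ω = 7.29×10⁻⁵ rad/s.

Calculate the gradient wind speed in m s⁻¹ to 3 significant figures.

14.0 m s⁻¹

Coriolis parameter at 72°S:
f = 2Ω sin φ = 2 × 7.29×10⁻⁵ × sin 72° = 1.39×10⁻⁴ s⁻¹
Pressure gradient: |∂P/∂n| = 600 Pa / 292000 m = 2.05×10⁻³ Pa/m
Geostrophic speed: V_g = |∂P/∂n|/(fρ) = 2.05×10⁻³/(1.39×10⁻⁴ × 1.22) = 12.1 m/s
Around a high, pressure-gradient force acts outward with centrifugal, so Coriolis balances both:
fV = (1/ρ)|∂P/∂n| + V²/R  →  V² − fR·V + fR·V_g = 0
With fR = 1.39×10⁻⁴ × 764×10³ m = 106 m/s:
V = [fR − √((fR)² − 4 fR V_g)]/2 = [106 − √(106² − 4×106×12.1)]/2 = 14 m/s
Supergeostrophic (V > V_g = 12.1 m/s), as expected around a high.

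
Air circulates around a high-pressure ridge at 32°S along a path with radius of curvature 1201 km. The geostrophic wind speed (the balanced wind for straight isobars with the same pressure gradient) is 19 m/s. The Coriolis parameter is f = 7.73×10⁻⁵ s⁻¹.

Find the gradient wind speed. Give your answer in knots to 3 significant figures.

51.8 knots

Around a high, pressure-gradient force acts outward with centrifugal, so Coriolis balances both:
fV = (1/ρ)|∂P/∂n| + V²/R  →  V² − fR·V + fR·V_g = 0
With fR = 7.73×10⁻⁵ × 1201×10³ m = 92.8 m/s:
V = [fR − √((fR)² − 4 fR V_g)]/2 = [92.8 − √(92.8² − 4×92.8×19)]/2 = 26.7 m/s
Supergeostrophic (V > V_g = 19 m/s), as expected around a high.
Converting: 26.7 m/s × 1.944 = 51.8 knots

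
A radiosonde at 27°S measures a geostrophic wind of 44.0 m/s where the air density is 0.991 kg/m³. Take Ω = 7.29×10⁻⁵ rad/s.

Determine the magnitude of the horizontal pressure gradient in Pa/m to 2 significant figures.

Coriolis parameter at 27°S:
f = 2Ω sin φ = 2 × 7.29×10⁻⁵ × sin 27° = 6.62×10⁻⁵ s⁻¹
Geostrophic balance rearranged: |∂P/∂n| = f ρ V_g
|∂P/∂n| = 6.62×10⁻⁵ × 0.991 × 44.0 = 2.89×10⁻³ Pa/m

2.9×10⁻³ Pa/m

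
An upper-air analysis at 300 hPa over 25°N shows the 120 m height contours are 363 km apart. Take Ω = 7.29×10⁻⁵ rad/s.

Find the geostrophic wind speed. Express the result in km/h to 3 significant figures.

189 km/h

Coriolis parameter at 25°N:
f = 2Ω sin φ = 2 × 7.29×10⁻⁵ × sin 25° = 6.16×10⁻⁵ s⁻¹
Height gradient: |∂Z/∂n| = 120 m / 363000 m = 3.31×10⁻⁴
On a pressure surface, geostrophic balance gives V_g = (g/f)|∂Z/∂n|:
V_g = 9.81 × 3.31×10⁻⁴ / 6.16×10⁻⁵ = 52.6 m/s
Converting: 52.6 m/s × 3.6 = 189 km/h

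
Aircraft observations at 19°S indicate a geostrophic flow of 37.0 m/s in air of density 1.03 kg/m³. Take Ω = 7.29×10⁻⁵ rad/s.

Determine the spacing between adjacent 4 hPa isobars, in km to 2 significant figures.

Coriolis parameter at 19°S:
f = 2Ω sin φ = 2 × 7.29×10⁻⁵ × sin 19° = 4.75×10⁻⁵ s⁻¹
Geostrophic balance rearranged: |∂P/∂n| = f ρ V_g
|∂P/∂n| = 4.75×10⁻⁵ × 1.03 × 37.0 = 1.81×10⁻³ Pa/m
Isobar spacing: Δn = ΔP/|∂P/∂n| = 400 Pa / 1.81×10⁻³ Pa/m = 221117 m ≈ 220 km

220 km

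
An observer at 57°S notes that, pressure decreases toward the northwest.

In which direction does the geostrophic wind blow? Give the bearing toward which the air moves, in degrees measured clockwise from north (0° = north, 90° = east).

The pressure-gradient force points toward the northwest (bearing 315°).
Geostrophic balance: in the Southern Hemisphere the Coriolis force deflects motion to the left, so the geostrophic wind blows 90° to the left of the pressure-gradient force (low pressure on the right).
Rotating 315° by 90° counterclockwise gives 225° — the wind blows toward the southwest.

225°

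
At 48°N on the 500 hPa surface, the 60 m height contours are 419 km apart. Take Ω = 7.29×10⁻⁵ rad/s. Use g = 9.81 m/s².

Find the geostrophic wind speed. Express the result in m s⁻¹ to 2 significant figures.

13 m s⁻¹

Coriolis parameter at 48°N:
f = 2Ω sin φ = 2 × 7.29×10⁻⁵ × sin 48° = 1.08×10⁻⁴ s⁻¹
Height gradient: |∂Z/∂n| = 60 m / 419000 m = 1.43×10⁻⁴
On a pressure surface, geostrophic balance gives V_g = (g/f)|∂Z/∂n|:
V_g = 9.81 × 1.43×10⁻⁴ / 1.08×10⁻⁴ = 13.0 m/s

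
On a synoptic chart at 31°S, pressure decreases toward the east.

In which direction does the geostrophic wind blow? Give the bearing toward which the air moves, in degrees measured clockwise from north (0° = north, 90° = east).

000°

The pressure-gradient force points toward the east (bearing 090°).
Geostrophic balance: in the Southern Hemisphere the Coriolis force deflects motion to the left, so the geostrophic wind blows 90° to the left of the pressure-gradient force (low pressure on the right).
Rotating 090° by 90° counterclockwise gives 000° — the wind blows toward the north.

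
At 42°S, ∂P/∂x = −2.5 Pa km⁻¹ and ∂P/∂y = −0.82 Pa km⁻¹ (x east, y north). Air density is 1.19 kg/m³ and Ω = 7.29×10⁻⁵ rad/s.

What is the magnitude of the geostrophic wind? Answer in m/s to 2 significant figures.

23 m/s

Coriolis parameter at 42°S:
f = 2Ω sin φ = 2 × 7.29×10⁻⁵ × sin 42° = 9.76×10⁻⁵ s⁻¹
In the Southern Hemisphere f is negative: f = −9.76×10⁻⁵ s⁻¹.
Component geostrophic relations (x east, y north):
u_g = −(1/(fρ)) ∂P/∂y,  v_g = (1/(fρ)) ∂P/∂x
u_g = −(−0.82×10⁻³)/(−9.76×10⁻⁵ × 1.19) = −7.06 m/s;  v_g = (−2.5×10⁻³)/(−9.76×10⁻⁵ × 1.19) = 21.5 m/s
|V_g| = √(u_g² + v_g²) = 22.7 m/s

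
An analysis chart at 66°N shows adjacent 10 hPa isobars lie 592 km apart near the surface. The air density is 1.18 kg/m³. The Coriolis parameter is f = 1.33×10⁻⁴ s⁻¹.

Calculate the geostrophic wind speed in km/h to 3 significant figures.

Pressure gradient: |∂P/∂n| = 1000 Pa / 592000 m = 1.69×10⁻³ Pa/m
Geostrophic balance (pressure-gradient force = Coriolis force):
V_g = (1/(fρ)) |∂P/∂n| = 1.69×10⁻³ / (1.33×10⁻⁴ × 1.18) = 10.8 m/s
Converting: 10.8 m/s × 3.6 = 38.7 km/h

38.7 km/h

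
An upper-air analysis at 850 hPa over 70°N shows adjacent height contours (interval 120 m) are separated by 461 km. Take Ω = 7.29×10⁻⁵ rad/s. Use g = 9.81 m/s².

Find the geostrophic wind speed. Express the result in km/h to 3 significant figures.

67.1 km/h

Coriolis parameter at 70°N:
f = 2Ω sin φ = 2 × 7.29×10⁻⁵ × sin 70° = 1.37×10⁻⁴ s⁻¹
Height gradient: |∂Z/∂n| = 120 m / 461000 m = 2.60×10⁻⁴
On a pressure surface, geostrophic balance gives V_g = (g/f)|∂Z/∂n|:
V_g = 9.81 × 2.60×10⁻⁴ / 1.37×10⁻⁴ = 18.6 m/s
Converting: 18.6 m/s × 3.6 = 67.1 km/h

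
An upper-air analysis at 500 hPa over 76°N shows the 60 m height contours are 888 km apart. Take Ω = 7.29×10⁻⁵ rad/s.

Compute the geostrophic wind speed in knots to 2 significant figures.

9.1 knots

Coriolis parameter at 76°N:
f = 2Ω sin φ = 2 × 7.29×10⁻⁵ × sin 76° = 1.41×10⁻⁴ s⁻¹
Height gradient: |∂Z/∂n| = 60 m / 888000 m = 6.76×10⁻⁵
On a pressure surface, geostrophic balance gives V_g = (g/f)|∂Z/∂n|:
V_g = 9.81 × 6.76×10⁻⁵ / 1.41×10⁻⁴ = 4.69 m/s
Converting: 4.69 m/s × 1.944 = 9.1 knots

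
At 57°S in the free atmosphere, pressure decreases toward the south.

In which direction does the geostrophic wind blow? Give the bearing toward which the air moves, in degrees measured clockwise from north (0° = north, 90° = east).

The pressure-gradient force points toward the south (bearing 180°).
Geostrophic balance: in the Southern Hemisphere the Coriolis force deflects motion to the left, so the geostrophic wind blows 90° to the left of the pressure-gradient force (low pressure on the right).
Rotating 180° by 90° counterclockwise gives 090° — the wind blows toward the east.

090°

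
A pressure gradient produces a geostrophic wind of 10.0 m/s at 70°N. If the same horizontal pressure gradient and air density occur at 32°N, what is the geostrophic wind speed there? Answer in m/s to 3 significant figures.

With the same pressure gradient and density, V_g ∝ 1/f ∝ 1/sin φ.
V₂ = V₁ · sin φ₁ / sin φ₂ = 10.0 × sin 70° / sin 32°
V₂ = 10.0 × 0.9397/0.5299 = 17.7 m/s

17.7 m/s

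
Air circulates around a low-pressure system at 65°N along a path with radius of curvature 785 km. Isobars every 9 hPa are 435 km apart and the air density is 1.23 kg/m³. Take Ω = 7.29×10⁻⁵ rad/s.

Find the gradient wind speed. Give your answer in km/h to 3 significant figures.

Coriolis parameter at 65°N:
f = 2Ω sin φ = 2 × 7.29×10⁻⁵ × sin 65° = 1.32×10⁻⁴ s⁻¹
Pressure gradient: |∂P/∂n| = 900 Pa / 435000 m = 2.07×10⁻³ Pa/m
Geostrophic speed: V_g = |∂P/∂n|/(fρ) = 2.07×10⁻³/(1.32×10⁻⁴ × 1.23) = 12.7 m/s
Around a low, centrifugal force acts outward with Coriolis, so pressure-gradient force balances both:
(1/ρ)|∂P/∂n| = fV + V²/R  →  V² + fR·V − fR·V_g = 0
With fR = 1.32×10⁻⁴ × 785×10³ m = 104 m/s:
V = [−fR + √((fR)² + 4 fR V_g)]/2 = [−104 + √(104² + 4×104×12.7)]/2 = 11.5 m/s
Subgeostrophic (V < V_g = 12.7 m/s), as expected around a low.
Converting: 11.5 m/s × 3.6 = 41.3 km/h

41.3 km/h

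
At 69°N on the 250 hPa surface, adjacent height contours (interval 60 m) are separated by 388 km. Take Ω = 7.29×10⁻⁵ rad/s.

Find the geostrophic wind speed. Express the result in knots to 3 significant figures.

21.7 knots

Coriolis parameter at 69°N:
f = 2Ω sin φ = 2 × 7.29×10⁻⁵ × sin 69° = 1.36×10⁻⁴ s⁻¹
Height gradient: |∂Z/∂n| = 60 m / 388000 m = 1.55×10⁻⁴
On a pressure surface, geostrophic balance gives V_g = (g/f)|∂Z/∂n|:
V_g = 9.81 × 1.55×10⁻⁴ / 1.36×10⁻⁴ = 11.1 m/s
Converting: 11.1 m/s × 1.944 = 21.7 knots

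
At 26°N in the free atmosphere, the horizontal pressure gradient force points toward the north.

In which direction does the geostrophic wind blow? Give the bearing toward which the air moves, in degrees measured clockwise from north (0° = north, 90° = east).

The pressure-gradient force points toward the north (bearing 000°).
Geostrophic balance: in the Northern Hemisphere the Coriolis force deflects motion to the right, so the geostrophic wind blows 90° to the right of the pressure-gradient force (low pressure on the left).
Rotating 000° by 90° clockwise gives 090° — the wind blows toward the east.

090°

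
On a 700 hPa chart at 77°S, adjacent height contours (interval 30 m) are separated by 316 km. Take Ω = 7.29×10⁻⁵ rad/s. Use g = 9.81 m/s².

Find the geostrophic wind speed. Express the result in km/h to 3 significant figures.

23.6 km/h

Coriolis parameter at 77°S:
f = 2Ω sin φ = 2 × 7.29×10⁻⁵ × sin 77° = 1.42×10⁻⁴ s⁻¹
Height gradient: |∂Z/∂n| = 30 m / 316000 m = 9.49×10⁻⁵
On a pressure surface, geostrophic balance gives V_g = (g/f)|∂Z/∂n|:
V_g = 9.81 × 9.49×10⁻⁵ / 1.42×10⁻⁴ = 6.56 m/s
Converting: 6.56 m/s × 3.6 = 23.6 km/h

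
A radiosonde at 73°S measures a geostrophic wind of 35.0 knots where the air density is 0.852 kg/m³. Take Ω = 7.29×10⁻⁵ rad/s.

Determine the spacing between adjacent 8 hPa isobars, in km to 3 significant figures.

Coriolis parameter at 73°S:
f = 2Ω sin φ = 2 × 7.29×10⁻⁵ × sin 73° = 1.39×10⁻⁴ s⁻¹
Wind speed in SI: 35.0 knots = 18.0 m/s
Geostrophic balance rearranged: |∂P/∂n| = f ρ V_g
|∂P/∂n| = 1.39×10⁻⁴ × 0.852 × 18.0 = 2.14×10⁻³ Pa/m
Isobar spacing: Δn = ΔP/|∂P/∂n| = 800 Pa / 2.14×10⁻³ Pa/m = 374016 m ≈ 374 km

374 km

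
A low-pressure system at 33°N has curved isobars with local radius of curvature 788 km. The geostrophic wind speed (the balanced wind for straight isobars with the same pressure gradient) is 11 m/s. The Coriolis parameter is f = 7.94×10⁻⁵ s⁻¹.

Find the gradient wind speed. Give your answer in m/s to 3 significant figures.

9.54 m/s

Around a low, centrifugal force acts outward with Coriolis, so pressure-gradient force balances both:
(1/ρ)|∂P/∂n| = fV + V²/R  →  V² + fR·V − fR·V_g = 0
With fR = 7.94×10⁻⁵ × 788×10³ m = 62.6 m/s:
V = [−fR + √((fR)² + 4 fR V_g)]/2 = [−62.6 + √(62.6² + 4×62.6×11)]/2 = 9.54 m/s
Subgeostrophic (V < V_g = 11 m/s), as expected around a low.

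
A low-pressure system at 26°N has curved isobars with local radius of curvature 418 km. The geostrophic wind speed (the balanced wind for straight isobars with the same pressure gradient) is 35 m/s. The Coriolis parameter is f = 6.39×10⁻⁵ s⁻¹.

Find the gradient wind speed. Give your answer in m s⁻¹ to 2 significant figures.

Around a low, centrifugal force acts outward with Coriolis, so pressure-gradient force balances both:
(1/ρ)|∂P/∂n| = fV + V²/R  →  V² + fR·V − fR·V_g = 0
With fR = 6.39×10⁻⁵ × 418×10³ m = 26.7 m/s:
V = [−fR + √((fR)² + 4 fR V_g)]/2 = [−26.7 + √(26.7² + 4×26.7×35)]/2 = 20 m/s
Subgeostrophic (V < V_g = 35 m/s), as expected around a low.

20 m s⁻¹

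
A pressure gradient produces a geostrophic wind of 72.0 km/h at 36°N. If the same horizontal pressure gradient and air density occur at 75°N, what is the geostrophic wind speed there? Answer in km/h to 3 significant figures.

With the same pressure gradient and density, V_g ∝ 1/f ∝ 1/sin φ.
V₂ = V₁ · sin φ₁ / sin φ₂ = 72.0 × sin 36° / sin 75°
V₂ = 72.0 × 0.5878/0.9659 = 43.8 km/h

43.8 km/h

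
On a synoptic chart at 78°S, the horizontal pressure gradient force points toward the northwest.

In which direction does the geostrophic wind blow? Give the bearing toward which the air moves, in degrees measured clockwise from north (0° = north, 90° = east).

The pressure-gradient force points toward the northwest (bearing 315°).
Geostrophic balance: in the Southern Hemisphere the Coriolis force deflects motion to the left, so the geostrophic wind blows 90° to the left of the pressure-gradient force (low pressure on the right).
Rotating 315° by 90° counterclockwise gives 225° — the wind blows toward the southwest.

225°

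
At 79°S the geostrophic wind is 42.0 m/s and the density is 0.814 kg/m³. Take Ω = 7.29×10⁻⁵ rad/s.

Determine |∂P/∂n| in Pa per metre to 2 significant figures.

4.9×10⁻³ Pa/m

Coriolis parameter at 79°S:
f = 2Ω sin φ = 2 × 7.29×10⁻⁵ × sin 79° = 1.43×10⁻⁴ s⁻¹
Geostrophic balance rearranged: |∂P/∂n| = f ρ V_g
|∂P/∂n| = 1.43×10⁻⁴ × 0.814 × 42.0 = 4.89×10⁻³ Pa/m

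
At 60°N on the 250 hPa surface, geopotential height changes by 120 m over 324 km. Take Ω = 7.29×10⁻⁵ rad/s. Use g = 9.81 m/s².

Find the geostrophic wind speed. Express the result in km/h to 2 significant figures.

100 km/h

Coriolis parameter at 60°N:
f = 2Ω sin φ = 2 × 7.29×10⁻⁵ × sin 60° = 1.26×10⁻⁴ s⁻¹
Height gradient: |∂Z/∂n| = 120 m / 324000 m = 3.70×10⁻⁴
On a pressure surface, geostrophic balance gives V_g = (g/f)|∂Z/∂n|:
V_g = 9.81 × 3.70×10⁻⁴ / 1.26×10⁻⁴ = 28.8 m/s
Converting: 28.8 m/s × 3.6 = 100 km/h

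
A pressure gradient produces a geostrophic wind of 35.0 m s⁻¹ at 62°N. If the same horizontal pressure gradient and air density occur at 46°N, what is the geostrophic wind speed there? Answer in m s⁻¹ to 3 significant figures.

With the same pressure gradient and density, V_g ∝ 1/f ∝ 1/sin φ.
V₂ = V₁ · sin φ₁ / sin φ₂ = 35.0 × sin 62° / sin 46°
V₂ = 35.0 × 0.8829/0.7193 = 43.0 m s⁻¹

43.0 m s⁻¹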